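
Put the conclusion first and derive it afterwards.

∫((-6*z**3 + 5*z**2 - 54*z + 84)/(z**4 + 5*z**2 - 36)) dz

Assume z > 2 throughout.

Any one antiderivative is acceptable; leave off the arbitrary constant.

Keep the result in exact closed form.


The answer is -log(z - 2) - 5*log(z + 2) - atan(z/3).
Step 1. Decompose ∫((-6*z**3 + 5*z**2 - 54*z + 84)/(z**4 + 5*z**2 - 36)) dz by partial fractions, (-6*z**3 + 5*z**2 - 54*z + 84)/(z**4 + 5*z**2 - 36) = -3/(z**2 + 9) - 5/(z + 2) - 1/(z - 2): now ∫(-1/(z - 2)) dz + ∫(-5/(z + 2)) dz + ∫(-3/(z**2 + 9)) dz.
Step 2. Evaluate the standard form [assuming z > 2]: now -log(z - 2) + ∫(-5/(z + 2)) dz + ∫(-3/(z**2 + 9)) dz.
Step 3. Evaluate the standard form [assuming z > -2]: now -log(z - 2) - 5*log(z + 2) + ∫(-3/(z**2 + 9)) dz.
Step 4. Evaluate the standard form: now -log(z - 2) - 5*log(z + 2) - atan(z/3).
Answer: -log(z - 2) - 5*log(z + 2) - atan(z/3).


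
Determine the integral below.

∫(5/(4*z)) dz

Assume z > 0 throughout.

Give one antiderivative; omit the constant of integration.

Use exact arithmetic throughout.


Answer: 5*log(z)/4.


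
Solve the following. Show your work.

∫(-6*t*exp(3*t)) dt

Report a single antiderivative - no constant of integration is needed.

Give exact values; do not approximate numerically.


Step 1. Integrate ∫(-6*t*exp(3*t)) dt by parts with u = t, dv = (-6*exp(3*t)) dt, so v = -2*exp(3*t): now -2*t*exp(3*t) + ∫(2*exp(3*t)) dt.
Step 2. Evaluate the standard form: now -2*t*exp(3*t) + 2*exp(3*t)/3.
Answer: -2*t*exp(3*t) + 2*exp(3*t)/3.


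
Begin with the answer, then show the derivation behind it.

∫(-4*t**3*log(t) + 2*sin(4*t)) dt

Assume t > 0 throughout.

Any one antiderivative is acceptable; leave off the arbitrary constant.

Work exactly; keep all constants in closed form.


The answer is -t**4*log(t) + t**4/4 - cos(4*t)/2.
Step 1. Rewrite: now ∫(-4*t**3*log(t)) dt + ∫(2*sin(4*t)) dt.
Step 2. Evaluate the standard form: now -cos(4*t)/2 + ∫(-4*t**3*log(t)) dt.
Step 3. Integrate ∫(-4*t**3*log(t)) dt by parts with u = log(t), dv = (-4*t**3) dt, so v = -t**4 [assuming t > 0]: now -t**4*log(t) - cos(4*t)/2 + ∫(t**3) dt.
Step 4. Evaluate the standard form: now -t**4*log(t) + t**4/4 - cos(4*t)/2.
Answer: -t**4*log(t) + t**4/4 - cos(4*t)/2.


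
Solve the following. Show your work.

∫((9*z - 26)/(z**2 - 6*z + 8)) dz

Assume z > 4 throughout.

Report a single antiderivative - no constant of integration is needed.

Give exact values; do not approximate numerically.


Step 1. Decompose ∫((9*z - 26)/(z**2 - 6*z + 8)) dz by partial fractions, (9*z - 26)/(z**2 - 6*z + 8) = 4/(z - 2) + 5/(z - 4): now ∫(5/(z - 4)) dz + ∫(4/(z - 2)) dz.
Step 2. Evaluate the standard form [assuming z > 4]: now 5*log(z - 4) + ∫(4/(z - 2)) dz.
Step 3. Evaluate the standard form [assuming z > 2]: now 5*log(z - 4) + 4*log(z - 2).
Answer: 5*log(z - 4) + 4*log(z - 2).


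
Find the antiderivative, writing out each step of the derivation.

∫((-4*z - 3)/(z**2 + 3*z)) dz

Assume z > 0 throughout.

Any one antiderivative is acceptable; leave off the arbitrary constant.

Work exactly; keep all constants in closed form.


Step 1. Decompose ∫((-4*z - 3)/(z**2 + 3*z)) dz by partial fractions, (-4*z - 3)/(z**2 + 3*z) = -3/(z + 3) - 1/z: now ∫(-1/z) dz + ∫(-3/(z + 3)) dz.
Step 2. Evaluate the standard form [assuming z > 0]: now -log(z) + ∫(-3/(z + 3)) dz.
Step 3. Evaluate the standard form [assuming z > -3]: now -log(z) - 3*log(z + 3).
Answer: -log(z) - 3*log(z + 3).


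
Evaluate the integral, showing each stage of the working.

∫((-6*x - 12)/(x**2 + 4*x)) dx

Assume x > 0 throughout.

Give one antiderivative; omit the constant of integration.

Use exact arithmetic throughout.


Step 1. Decompose ∫((-6*x - 12)/(x**2 + 4*x)) dx by partial fractions, (-6*x - 12)/(x**2 + 4*x) = -3/(x + 4) - 3/x: now ∫(-3/x) dx + ∫(-3/(x + 4)) dx.
Step 2. Evaluate the standard form [assuming x > 0]: now -3*log(x) + ∫(-3/(x + 4)) dx.
Step 3. Evaluate the standard form [assuming x > -4]: now -3*log(x) - 3*log(x + 4).
Answer: -3*log(x) - 3*log(x + 4).


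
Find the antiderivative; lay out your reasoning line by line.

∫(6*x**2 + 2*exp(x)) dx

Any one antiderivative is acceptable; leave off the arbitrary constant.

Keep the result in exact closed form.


Step 1. Rewrite: now ∫(6*x**2) dx + ∫(2*exp(x)) dx.
Step 2. Evaluate the standard form: now 2*exp(x) + ∫(6*x**2) dx.
Step 3. Evaluate the standard form: now 2*x**3 + 2*exp(x).
Answer: 2*x**3 + 2*exp(x).


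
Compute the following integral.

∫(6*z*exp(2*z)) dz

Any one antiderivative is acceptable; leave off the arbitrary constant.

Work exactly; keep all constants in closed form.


Answer: 3*z*exp(2*z) - 3*exp(2*z)/2.


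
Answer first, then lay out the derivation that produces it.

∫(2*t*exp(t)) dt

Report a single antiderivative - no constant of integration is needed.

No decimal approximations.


The answer is 2*t*exp(t) - 2*exp(t).
Step 1. Integrate ∫(2*t*exp(t)) dt by parts with u = t, dv = (2*exp(t)) dt, so v = 2*exp(t): now 2*t*exp(t) + ∫(-2*exp(t)) dt.
Step 2. Evaluate the standard form: now 2*t*exp(t) - 2*exp(t).
Answer: 2*t*exp(t) - 2*exp(t).


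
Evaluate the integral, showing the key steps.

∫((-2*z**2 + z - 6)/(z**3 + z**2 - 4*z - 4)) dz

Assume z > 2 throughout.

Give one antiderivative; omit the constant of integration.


Step 1. Decompose ∫((-2*z**2 + z - 6)/(z**3 + z**2 - 4*z - 4)) dz by partial fractions, (-2*z**2 + z - 6)/(z**3 + z**2 - 4*z - 4) = -4/(z + 2) + 3/(z + 1) - 1/(z - 2): now ∫(-1/(z - 2)) dz + ∫(3/(z + 1)) dz + ∫(-4/(z + 2)) dz.
Step 2. Evaluate the standard form [assuming z > -1]: now 3*log(z + 1) + ∫(-1/(z - 2)) dz + ∫(-4/(z + 2)) dz.
Step 3. Evaluate the standard form [assuming z > 2]: now -log(z - 2) + 3*log(z + 1) + ∫(-4/(z + 2)) dz.
Step 4. Evaluate the standard form [assuming z > -2]: now -log(z - 2) + 3*log(z + 1) - 4*log(z + 2).
Answer: -log(z - 2) + 3*log(z + 1) - 4*log(z + 2).


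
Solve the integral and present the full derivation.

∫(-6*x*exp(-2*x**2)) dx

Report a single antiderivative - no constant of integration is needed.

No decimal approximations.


Step 1. Substitute u = x**2, turning ∫(-6*x*exp(-2*x**2)) dx into ∫(-3*exp(-2*u)) du: now ∫(-3*exp(-2*u)) du.
Step 2. Evaluate the standard form: now 3*exp(-2*u)/2.
Step 3. Substitute back u = x**2: now 3*exp(-2*x**2)/2.
Answer: 3*exp(-2*x**2)/2.


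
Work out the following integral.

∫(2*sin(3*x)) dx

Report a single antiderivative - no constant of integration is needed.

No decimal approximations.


Answer: -2*cos(3*x)/3.


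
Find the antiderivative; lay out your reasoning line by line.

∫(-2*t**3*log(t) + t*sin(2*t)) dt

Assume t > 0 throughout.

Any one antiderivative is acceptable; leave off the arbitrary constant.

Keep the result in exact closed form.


Step 1. Rewrite: now ∫(t*sin(2*t)) dt + ∫(-2*t**3*log(t)) dt.
Step 2. Integrate ∫(t*sin(2*t)) dt by parts with u = t, dv = (sin(2*t)) dt, so v = -cos(2*t)/2: now -t*cos(2*t)/2 + ∫(-2*t**3*log(t)) dt + ∫(cos(2*t)/2) dt.
Step 3. Evaluate the standard form: now -t*cos(2*t)/2 + sin(2*t)/4 + ∫(-2*t**3*log(t)) dt.
Step 4. Integrate ∫(-2*t**3*log(t)) dt by parts with u = log(t), dv = (-2*t**3) dt, so v = -t**4/2 [assuming t > 0]: now -t**4*log(t)/2 - t*cos(2*t)/2 + sin(2*t)/4 + ∫(t**3/2) dt.
Step 5. Evaluate the standard form: now -t**4*log(t)/2 + t**4/8 - t*cos(2*t)/2 + sin(2*t)/4.
Answer: -t**4*log(t)/2 + t**4/8 - t*cos(2*t)/2 + sin(2*t)/4.


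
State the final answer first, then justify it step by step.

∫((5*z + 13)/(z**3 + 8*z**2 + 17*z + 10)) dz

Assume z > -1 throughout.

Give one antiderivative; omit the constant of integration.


The answer is 2*log(z + 1) - log(z + 2) - log(z + 5).
Step 1. Decompose ∫((5*z + 13)/(z**3 + 8*z**2 + 17*z + 10)) dz by partial fractions, (5*z + 13)/(z**3 + 8*z**2 + 17*z + 10) = -1/(z + 5) - 1/(z + 2) + 2/(z + 1): now ∫(2/(z + 1)) dz + ∫(-1/(z + 2)) dz + ∫(-1/(z + 5)) dz.
Step 2. Evaluate the standard form [assuming z > -5]: now -log(z + 5) + ∫(2/(z + 1)) dz + ∫(-1/(z + 2)) dz.
Step 3. Evaluate the standard form [assuming z > -1]: now 2*log(z + 1) - log(z + 5) + ∫(-1/(z + 2)) dz.
Step 4. Evaluate the standard form [assuming z > -2]: now 2*log(z + 1) - log(z + 2) - log(z + 5).
Answer: 2*log(z + 1) - log(z + 2) - log(z + 5).


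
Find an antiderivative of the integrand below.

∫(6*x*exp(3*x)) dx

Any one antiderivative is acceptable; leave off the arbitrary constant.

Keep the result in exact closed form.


Answer: 2*x*exp(3*x) - 2*exp(3*x)/3.


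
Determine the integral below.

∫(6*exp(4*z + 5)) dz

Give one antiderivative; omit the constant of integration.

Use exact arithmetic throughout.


Answer: 3*exp(4*z + 5)/2.


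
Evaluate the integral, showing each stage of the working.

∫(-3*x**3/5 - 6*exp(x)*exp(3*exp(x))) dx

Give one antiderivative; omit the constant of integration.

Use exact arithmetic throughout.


Step 1. Rewrite: now ∫(-3*x**3/5) dx + ∫(-6*exp(x)*exp(3*exp(x))) dx.
Step 2. Evaluate the standard form: now -3*x**4/20 + ∫(-6*exp(x)*exp(3*exp(x))) dx.
Step 3. Substitute u = exp(x), turning ∫(-6*exp(x)*exp(3*exp(x))) dx into ∫(-6*exp(3*u)) du: now -3*x**4/20 + ∫(-6*exp(3*u)) du.
Step 4. Evaluate the standard form: now -3*x**4/20 - 2*exp(3*u).
Step 5. Substitute back u = exp(x): now -3*x**4/20 - 2*exp(3*exp(x)).
Answer: -3*x**4/20 - 2*exp(3*exp(x)).


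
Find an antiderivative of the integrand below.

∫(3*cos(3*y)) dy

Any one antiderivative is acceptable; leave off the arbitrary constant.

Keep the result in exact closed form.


Answer: sin(3*y).


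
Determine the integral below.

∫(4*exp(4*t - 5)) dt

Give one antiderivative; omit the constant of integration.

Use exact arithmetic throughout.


Answer: exp(4*t - 5).


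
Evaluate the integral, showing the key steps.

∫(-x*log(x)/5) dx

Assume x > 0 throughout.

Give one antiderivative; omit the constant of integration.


Step 1. Integrate ∫(-x*log(x)/5) dx by parts with u = log(x), dv = (-x/5) dx, so v = -x**2/10 [assuming x > 0]: now -x**2*log(x)/10 + ∫(x/10) dx.
Step 2. Evaluate the standard form: now -x**2*log(x)/10 + x**2/20.
Answer: -x**2*log(x)/10 + x**2/20.


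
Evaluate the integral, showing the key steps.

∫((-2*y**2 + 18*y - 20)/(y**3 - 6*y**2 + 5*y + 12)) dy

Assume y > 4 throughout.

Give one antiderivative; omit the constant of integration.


Step 1. Decompose ∫((-2*y**2 + 18*y - 20)/(y**3 - 6*y**2 + 5*y + 12)) dy by partial fractions, (-2*y**2 + 18*y - 20)/(y**3 - 6*y**2 + 5*y + 12) = -2/(y + 1) - 4/(y - 3) + 4/(y - 4): now ∫(4/(y - 4)) dy + ∫(-4/(y - 3)) dy + ∫(-2/(y + 1)) dy.
Step 2. Evaluate the standard form [assuming y > 3]: now -4*log(y - 3) + ∫(4/(y - 4)) dy + ∫(-2/(y + 1)) dy.
Step 3. Evaluate the standard form [assuming y > -1]: now -4*log(y - 3) - 2*log(y + 1) + ∫(4/(y - 4)) dy.
Step 4. Evaluate the standard form [assuming y > 4]: now 4*log(y - 4) - 4*log(y - 3) - 2*log(y + 1).
Answer: 4*log(y - 4) - 4*log(y - 3) - 2*log(y + 1).


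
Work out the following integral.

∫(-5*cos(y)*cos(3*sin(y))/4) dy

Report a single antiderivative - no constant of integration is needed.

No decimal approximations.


Answer: -5*sin(3*sin(y))/12.


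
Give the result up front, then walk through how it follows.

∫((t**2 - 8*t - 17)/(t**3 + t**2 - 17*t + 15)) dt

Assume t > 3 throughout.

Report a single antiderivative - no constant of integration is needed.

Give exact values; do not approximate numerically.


The answer is -2*log(t - 3) + 2*log(t - 1) + log(t + 5).
Step 1. Decompose ∫((t**2 - 8*t - 17)/(t**3 + t**2 - 17*t + 15)) dt by partial fractions, (t**2 - 8*t - 17)/(t**3 + t**2 - 17*t + 15) = 1/(t + 5) + 2/(t - 1) - 2/(t - 3): now ∫(-2/(t - 3)) dt + ∫(2/(t - 1)) dt + ∫(1/(t + 5)) dt.
Step 2. Evaluate the standard form [assuming t > 1]: now 2*log(t - 1) + ∫(-2/(t - 3)) dt + ∫(1/(t + 5)) dt.
Step 3. Evaluate the standard form [assuming t > -5]: now 2*log(t - 1) + log(t + 5) + ∫(-2/(t - 3)) dt.
Step 4. Evaluate the standard form [assuming t > 3]: now -2*log(t - 3) + 2*log(t - 1) + log(t + 5).
Answer: -2*log(t - 3) + 2*log(t - 1) + log(t + 5).


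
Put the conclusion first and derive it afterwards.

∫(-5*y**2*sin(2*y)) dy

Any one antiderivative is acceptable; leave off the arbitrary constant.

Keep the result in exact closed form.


The answer is 5*y**2*cos(2*y)/2 - 5*y*sin(2*y)/2 - 5*cos(2*y)/4.
Step 1. Integrate ∫(-5*y**2*sin(2*y)) dy by parts with u = y**2, dv = (-5*sin(2*y)) dy, so v = 5*cos(2*y)/2: now 5*y**2*cos(2*y)/2 + ∫(-5*y*cos(2*y)) dy.
Step 2. Integrate ∫(-5*y*cos(2*y)) dy by parts with u = y, dv = (-5*cos(2*y)) dy, so v = -5*sin(2*y)/2: now 5*y**2*cos(2*y)/2 - 5*y*sin(2*y)/2 + ∫(5*sin(2*y)/2) dy.
Step 3. Evaluate the standard form: now 5*y**2*cos(2*y)/2 - 5*y*sin(2*y)/2 - 5*cos(2*y)/4.
Answer: 5*y**2*cos(2*y)/2 - 5*y*sin(2*y)/2 - 5*cos(2*y)/4.


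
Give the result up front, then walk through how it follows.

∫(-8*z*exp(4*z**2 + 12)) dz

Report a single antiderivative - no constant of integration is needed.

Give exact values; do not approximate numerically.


The answer is -exp(4*z**2 + 12).
Step 1. Substitute u = z**2 + 3, turning ∫(-8*z*exp(4*z**2 + 12)) dz into ∫(-4*exp(4*u)) du: now ∫(-4*exp(4*u)) du.
Step 2. Evaluate the standard form: now -exp(4*u).
Step 3. Substitute back u = z**2 + 3: now -exp(4*z**2 + 12).
Answer: -exp(4*z**2 + 12).


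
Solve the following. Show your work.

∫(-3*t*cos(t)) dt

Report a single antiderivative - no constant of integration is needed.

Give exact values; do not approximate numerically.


Step 1. Integrate ∫(-3*t*cos(t)) dt by parts with u = t, dv = (-3*cos(t)) dt, so v = -3*sin(t): now -3*t*sin(t) + ∫(3*sin(t)) dt.
Step 2. Evaluate the standard form: now -3*t*sin(t) - 3*cos(t).
Answer: -3*t*sin(t) - 3*cos(t).


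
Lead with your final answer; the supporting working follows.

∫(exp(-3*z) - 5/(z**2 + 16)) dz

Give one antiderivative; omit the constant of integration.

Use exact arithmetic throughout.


The answer is -5*atan(z/4)/4 - exp(-3*z)/3.
Step 1. Rewrite: now ∫(-5/(z**2 + 16)) dz + ∫(exp(-3*z)) dz.
Step 2. Evaluate the standard form: now -5*atan(z/4)/4 + ∫(exp(-3*z)) dz.
Step 3. Evaluate the standard form: now -5*atan(z/4)/4 - exp(-3*z)/3.
Answer: -5*atan(z/4)/4 - exp(-3*z)/3.


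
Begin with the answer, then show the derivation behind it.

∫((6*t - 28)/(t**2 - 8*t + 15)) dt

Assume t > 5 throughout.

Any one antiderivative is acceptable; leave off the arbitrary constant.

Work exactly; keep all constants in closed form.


The answer is log(t - 5) + 5*log(t - 3).
Step 1. Decompose ∫((6*t - 28)/(t**2 - 8*t + 15)) dt by partial fractions, (6*t - 28)/(t**2 - 8*t + 15) = 5/(t - 3) + 1/(t - 5): now ∫(1/(t - 5)) dt + ∫(5/(t - 3)) dt.
Step 2. Evaluate the standard form [assuming t > 5]: now log(t - 5) + ∫(5/(t - 3)) dt.
Step 3. Evaluate the standard form [assuming t > 3]: now log(t - 5) + 5*log(t - 3).
Answer: log(t - 5) + 5*log(t - 3).


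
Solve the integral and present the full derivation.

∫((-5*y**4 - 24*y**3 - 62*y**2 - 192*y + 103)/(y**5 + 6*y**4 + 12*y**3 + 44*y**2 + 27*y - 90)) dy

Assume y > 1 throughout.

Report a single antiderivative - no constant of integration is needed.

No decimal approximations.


Step 1. Decompose ∫((-5*y**4 - 24*y**3 - 62*y**2 - 192*y + 103)/(y**5 + 6*y**4 + 12*y**3 + 44*y**2 + 27*y - 90)) dy by partial fractions, (-5*y**4 - 24*y**3 - 62*y**2 - 192*y + 103)/(y**5 + 6*y**4 + 12*y**3 + 44*y**2 + 27*y - 90) = -4/(y**2 + 9) - 1/(y + 5) - 3/(y + 2) - 1/(y - 1): now ∫(-1/(y - 1)) dy + ∫(-3/(y + 2)) dy + ∫(-1/(y + 5)) dy + ∫(-4/(y**2 + 9)) dy.
Step 2. Evaluate the standard form [assuming y > -5]: now -log(y + 5) + ∫(-1/(y - 1)) dy + ∫(-3/(y + 2)) dy + ∫(-4/(y**2 + 9)) dy.
Step 3. Evaluate the standard form [assuming y > 1]: now -log(y - 1) - log(y + 5) + ∫(-3/(y + 2)) dy + ∫(-4/(y**2 + 9)) dy.
Step 4. Evaluate the standard form [assuming y > -2]: now -log(y - 1) - 3*log(y + 2) - log(y + 5) + ∫(-4/(y**2 + 9)) dy.
Step 5. Evaluate the standard form: now -log(y - 1) - 3*log(y + 2) - log(y + 5) - 4*atan(y/3)/3.
Answer: -log(y - 1) - 3*log(y + 2) - log(y + 5) - 4*atan(y/3)/3.


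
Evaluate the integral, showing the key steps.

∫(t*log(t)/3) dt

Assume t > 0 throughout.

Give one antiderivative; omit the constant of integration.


Step 1. Integrate ∫(t*log(t)/3) dt by parts with u = log(t), dv = (t/3) dt, so v = t**2/6 [assuming t > 0]: now t**2*log(t)/6 + ∫(-t/6) dt.
Step 2. Evaluate the standard form: now t**2*log(t)/6 - t**2/12.
Answer: t**2*log(t)/6 - t**2/12.


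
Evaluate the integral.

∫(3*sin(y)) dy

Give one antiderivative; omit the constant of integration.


Answer: -3*cos(y).


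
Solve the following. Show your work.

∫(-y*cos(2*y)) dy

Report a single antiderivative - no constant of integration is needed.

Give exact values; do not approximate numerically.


Step 1. Integrate ∫(-y*cos(2*y)) dy by parts with u = y, dv = (-cos(2*y)) dy, so v = -sin(2*y)/2: now -y*sin(2*y)/2 + ∫(sin(2*y)/2) dy.
Step 2. Evaluate the standard form: now -y*sin(2*y)/2 - cos(2*y)/4.
Answer: -y*sin(2*y)/2 - cos(2*y)/4.


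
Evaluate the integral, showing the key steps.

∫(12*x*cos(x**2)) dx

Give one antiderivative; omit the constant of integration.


Step 1. Substitute u = x**2, turning ∫(12*x*cos(x**2)) dx into ∫(6*cos(u)) du: now ∫(6*cos(u)) du.
Step 2. Evaluate the standard form: now 6*sin(u).
Step 3. Substitute back u = x**2: now 6*sin(x**2).
Answer: 6*sin(x**2).


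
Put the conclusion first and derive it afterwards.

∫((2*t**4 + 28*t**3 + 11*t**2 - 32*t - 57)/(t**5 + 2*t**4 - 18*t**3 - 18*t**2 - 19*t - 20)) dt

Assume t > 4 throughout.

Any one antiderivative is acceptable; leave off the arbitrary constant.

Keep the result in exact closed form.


The answer is 3*log(t - 4) + log(t + 1) - 2*log(t + 5) + 3*atan(t).
Step 1. Decompose ∫((2*t**4 + 28*t**3 + 11*t**2 - 32*t - 57)/(t**5 + 2*t**4 - 18*t**3 - 18*t**2 - 19*t - 20)) dt by partial fractions, (2*t**4 + 28*t**3 + 11*t**2 - 32*t - 57)/(t**5 + 2*t**4 - 18*t**3 - 18*t**2 - 19*t - 20) = 3/(t**2 + 1) - 2/(t + 5) + 1/(t + 1) + 3/(t - 4): now ∫(3/(t - 4)) dt + ∫(1/(t + 1)) dt + ∫(-2/(t + 5)) dt + ∫(3/(t**2 + 1)) dt.
Step 2. Evaluate the standard form [assuming t > 4]: now 3*log(t - 4) + ∫(1/(t + 1)) dt + ∫(-2/(t + 5)) dt + ∫(3/(t**2 + 1)) dt.
Step 3. Evaluate the standard form [assuming t > -1]: now 3*log(t - 4) + log(t + 1) + ∫(-2/(t + 5)) dt + ∫(3/(t**2 + 1)) dt.
Step 4. Evaluate the standard form [assuming t > -5]: now 3*log(t - 4) + log(t + 1) - 2*log(t + 5) + ∫(3/(t**2 + 1)) dt.
Step 5. Evaluate the standard form: now 3*log(t - 4) + log(t + 1) - 2*log(t + 5) + 3*atan(t).
Answer: 3*log(t - 4) + log(t + 1) - 2*log(t + 5) + 3*atan(t).


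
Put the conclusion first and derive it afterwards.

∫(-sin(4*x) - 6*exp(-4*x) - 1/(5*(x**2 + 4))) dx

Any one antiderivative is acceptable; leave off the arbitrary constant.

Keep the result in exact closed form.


The answer is cos(4*x)/4 - atan(x/2)/10 + 3*exp(-4*x)/2.
Step 1. Rewrite: now ∫(-1/(5*(x**2 + 4))) dx + ∫(-6*exp(-4*x)) dx + ∫(-sin(4*x)) dx.
Step 2. Evaluate the standard form: now cos(4*x)/4 + ∫(-1/(5*(x**2 + 4))) dx + ∫(-6*exp(-4*x)) dx.
Step 3. Evaluate the standard form: now cos(4*x)/4 + ∫(-1/(5*(x**2 + 4))) dx + 3*exp(-4*x)/2.
Step 4. Evaluate the standard form: now cos(4*x)/4 - atan(x/2)/10 + 3*exp(-4*x)/2.
Answer: cos(4*x)/4 - atan(x/2)/10 + 3*exp(-4*x)/2.


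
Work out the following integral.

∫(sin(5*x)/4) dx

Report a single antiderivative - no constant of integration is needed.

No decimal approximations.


Answer: -cos(5*x)/20.


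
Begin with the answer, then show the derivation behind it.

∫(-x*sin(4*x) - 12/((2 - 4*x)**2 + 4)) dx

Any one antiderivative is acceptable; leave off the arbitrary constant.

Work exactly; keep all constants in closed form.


The answer is x*cos(4*x)/4 - sin(4*x)/16 - 3*atan(2*x - 1)/2.
Step 1. Rewrite: now ∫(-x*sin(4*x)) dx + ∫(-12/((2 - 4*x)**2 + 4)) dx.
Step 2. Substitute u = 2 - 4*x, turning ∫(-12/((2 - 4*x)**2 + 4)) dx into ∫(3/(u**2 + 4)) du: now ∫(-x*sin(4*x)) dx + ∫(3/(u**2 + 4)) du.
Step 3. Evaluate the standard form: now 3*atan(u/2)/2 + ∫(-x*sin(4*x)) dx.
Step 4. Substitute back u = 2 - 4*x: now -3*atan(2*x - 1)/2 + ∫(-x*sin(4*x)) dx.
Step 5. Integrate ∫(-x*sin(4*x)) dx by parts with u = x, dv = (-sin(4*x)) dx, so v = cos(4*x)/4: now x*cos(4*x)/4 - 3*atan(2*x - 1)/2 + ∫(-cos(4*x)/4) dx.
Step 6. Evaluate the standard form: now x*cos(4*x)/4 - sin(4*x)/16 - 3*atan(2*x - 1)/2.
Answer: x*cos(4*x)/4 - sin(4*x)/16 - 3*atan(2*x - 1)/2.


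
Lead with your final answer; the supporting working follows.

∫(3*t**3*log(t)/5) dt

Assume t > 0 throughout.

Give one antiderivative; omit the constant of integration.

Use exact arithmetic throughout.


The answer is 3*t**4*log(t)/20 - 3*t**4/80.
Step 1. Integrate ∫(3*t**3*log(t)/5) dt by parts with u = log(t), dv = (3*t**3/5) dt, so v = 3*t**4/20 [assuming t > 0]: now 3*t**4*log(t)/20 + ∫(-3*t**3/20) dt.
Step 2. Evaluate the standard form: now 3*t**4*log(t)/20 - 3*t**4/80.
Answer: 3*t**4*log(t)/20 - 3*t**4/80.


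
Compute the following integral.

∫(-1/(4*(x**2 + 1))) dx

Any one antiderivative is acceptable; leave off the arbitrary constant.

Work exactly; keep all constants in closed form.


Answer: -atan(x)/4.


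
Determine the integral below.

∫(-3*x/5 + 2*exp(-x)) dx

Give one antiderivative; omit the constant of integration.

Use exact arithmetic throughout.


Answer: -3*x**2/10 - 2*exp(-x).


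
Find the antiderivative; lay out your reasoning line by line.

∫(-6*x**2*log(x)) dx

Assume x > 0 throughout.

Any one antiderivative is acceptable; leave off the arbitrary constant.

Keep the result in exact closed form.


Step 1. Integrate ∫(-6*x**2*log(x)) dx by parts with u = log(x), dv = (-6*x**2) dx, so v = -2*x**3 [assuming x > 0]: now -2*x**3*log(x) + ∫(2*x**2) dx.
Step 2. Evaluate the standard form: now -2*x**3*log(x) + 2*x**3/3.
Answer: -2*x**3*log(x) + 2*x**3/3.


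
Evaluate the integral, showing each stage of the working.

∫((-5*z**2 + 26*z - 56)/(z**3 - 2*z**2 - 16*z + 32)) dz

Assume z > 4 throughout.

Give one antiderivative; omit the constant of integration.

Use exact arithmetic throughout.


Step 1. Decompose ∫((-5*z**2 + 26*z - 56)/(z**3 - 2*z**2 - 16*z + 32)) dz by partial fractions, (-5*z**2 + 26*z - 56)/(z**3 - 2*z**2 - 16*z + 32) = -5/(z + 4) + 2/(z - 2) - 2/(z - 4): now ∫(-2/(z - 4)) dz + ∫(2/(z - 2)) dz + ∫(-5/(z + 4)) dz.
Step 2. Evaluate the standard form [assuming z > -4]: now -5*log(z + 4) + ∫(-2/(z - 4)) dz + ∫(2/(z - 2)) dz.
Step 3. Evaluate the standard form [assuming z > 4]: now -2*log(z - 4) - 5*log(z + 4) + ∫(2/(z - 2)) dz.
Step 4. Evaluate the standard form [assuming z > 2]: now -2*log(z - 4) + 2*log(z - 2) - 5*log(z + 4).
Answer: -2*log(z - 4) + 2*log(z - 2) - 5*log(z + 4).


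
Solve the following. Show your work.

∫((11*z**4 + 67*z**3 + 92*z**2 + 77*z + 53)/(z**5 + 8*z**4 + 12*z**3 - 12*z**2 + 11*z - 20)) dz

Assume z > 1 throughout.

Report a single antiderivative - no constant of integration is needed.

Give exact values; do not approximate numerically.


Step 1. Decompose ∫((11*z**4 + 67*z**3 + 92*z**2 + 77*z + 53)/(z**5 + 8*z**4 + 12*z**3 - 12*z**2 + 11*z - 20)) dz by partial fractions, (11*z**4 + 67*z**3 + 92*z**2 + 77*z + 53)/(z**5 + 8*z**4 + 12*z**3 - 12*z**2 + 11*z - 20) = 1/(z**2 + 1) + 3/(z + 5) + 3/(z + 4) + 5/(z - 1): now ∫(5/(z - 1)) dz + ∫(3/(z + 4)) dz + ∫(3/(z + 5)) dz + ∫(1/(z**2 + 1)) dz.
Step 2. Evaluate the standard form [assuming z > -5]: now 3*log(z + 5) + ∫(5/(z - 1)) dz + ∫(3/(z + 4)) dz + ∫(1/(z**2 + 1)) dz.
Step 3. Evaluate the standard form [assuming z > 1]: now 5*log(z - 1) + 3*log(z + 5) + ∫(3/(z + 4)) dz + ∫(1/(z**2 + 1)) dz.
Step 4. Evaluate the standard form [assuming z > -4]: now 5*log(z - 1) + 3*log(z + 4) + 3*log(z + 5) + ∫(1/(z**2 + 1)) dz.
Step 5. Evaluate the standard form: now 5*log(z - 1) + 3*log(z + 4) + 3*log(z + 5) + atan(z).
Answer: 5*log(z - 1) + 3*log(z + 4) + 3*log(z + 5) + atan(z).


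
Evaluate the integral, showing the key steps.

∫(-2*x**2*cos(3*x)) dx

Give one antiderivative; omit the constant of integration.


Step 1. Integrate ∫(-2*x**2*cos(3*x)) dx by parts with u = x**2, dv = (-2*cos(3*x)) dx, so v = -2*sin(3*x)/3: now -2*x**2*sin(3*x)/3 + ∫(4*x*sin(3*x)/3) dx.
Step 2. Integrate ∫(4*x*sin(3*x)/3) dx by parts with u = x, dv = (4*sin(3*x)/3) dx, so v = -4*cos(3*x)/9: now -2*x**2*sin(3*x)/3 - 4*x*cos(3*x)/9 + ∫(4*cos(3*x)/9) dx.
Step 3. Evaluate the standard form: now -2*x**2*sin(3*x)/3 - 4*x*cos(3*x)/9 + 4*sin(3*x)/27.
Answer: -2*x**2*sin(3*x)/3 - 4*x*cos(3*x)/9 + 4*sin(3*x)/27.


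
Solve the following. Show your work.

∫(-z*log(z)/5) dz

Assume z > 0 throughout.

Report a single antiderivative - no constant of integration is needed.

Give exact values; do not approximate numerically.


Step 1. Integrate ∫(-z*log(z)/5) dz by parts with u = log(z), dv = (-z/5) dz, so v = -z**2/10 [assuming z > 0]: now -z**2*log(z)/10 + ∫(z/10) dz.
Step 2. Evaluate the standard form: now -z**2*log(z)/10 + z**2/20.
Answer: -z**2*log(z)/10 + z**2/20.


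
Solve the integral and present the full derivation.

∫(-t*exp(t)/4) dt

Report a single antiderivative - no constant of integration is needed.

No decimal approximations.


Step 1. Integrate ∫(-t*exp(t)/4) dt by parts with u = t, dv = (-exp(t)/4) dt, so v = -exp(t)/4: now -t*exp(t)/4 + ∫(exp(t)/4) dt.
Step 2. Evaluate the standard form: now -t*exp(t)/4 + exp(t)/4.
Answer: -t*exp(t)/4 + exp(t)/4.


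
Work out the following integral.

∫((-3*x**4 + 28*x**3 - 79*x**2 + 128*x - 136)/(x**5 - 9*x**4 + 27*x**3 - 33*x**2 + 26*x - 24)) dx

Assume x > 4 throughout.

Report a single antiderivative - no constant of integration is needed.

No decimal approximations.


Answer: 4*log(x - 4) - 5*log(x - 3) - 2*log(x - 2) + 4*atan(x).


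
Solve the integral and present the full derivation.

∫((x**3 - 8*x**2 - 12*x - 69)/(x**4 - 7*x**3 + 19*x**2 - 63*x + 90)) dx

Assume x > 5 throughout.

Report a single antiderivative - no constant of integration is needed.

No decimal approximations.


Step 1. Decompose ∫((x**3 - 8*x**2 - 12*x - 69)/(x**4 - 7*x**3 + 19*x**2 - 63*x + 90)) dx by partial fractions, (x**3 - 8*x**2 - 12*x - 69)/(x**4 - 7*x**3 + 19*x**2 - 63*x + 90) = 3/(x**2 + 9) + 3/(x - 2) - 2/(x - 5): now ∫(-2/(x - 5)) dx + ∫(3/(x - 2)) dx + ∫(3/(x**2 + 9)) dx.
Step 2. Evaluate the standard form [assuming x > 5]: now -2*log(x - 5) + ∫(3/(x - 2)) dx + ∫(3/(x**2 + 9)) dx.
Step 3. Evaluate the standard form [assuming x > 2]: now -2*log(x - 5) + 3*log(x - 2) + ∫(3/(x**2 + 9)) dx.
Step 4. Evaluate the standard form: now -2*log(x - 5) + 3*log(x - 2) + atan(x/3).
Answer: -2*log(x - 5) + 3*log(x - 2) + atan(x/3).


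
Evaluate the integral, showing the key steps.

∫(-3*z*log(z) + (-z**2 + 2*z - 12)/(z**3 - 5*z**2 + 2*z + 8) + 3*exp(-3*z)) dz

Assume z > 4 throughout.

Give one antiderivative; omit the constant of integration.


Step 1. Rewrite: now ∫(-3*z*log(z)) dz + ∫((-z**2 + 2*z - 12)/(z**3 - 5*z**2 + 2*z + 8)) dz + ∫(3*exp(-3*z)) dz.
Step 2. Integrate ∫(-3*z*log(z)) dz by parts with u = log(z), dv = (-3*z) dz, so v = -3*z**2/2 [assuming z > 0]: now -3*z**2*log(z)/2 + ∫(3*z/2) dz + ∫((-z**2 + 2*z - 12)/(z**3 - 5*z**2 + 2*z + 8)) dz + ∫(3*exp(-3*z)) dz.
Step 3. Evaluate the standard form: now -3*z**2*log(z)/2 + 3*z**2/4 + ∫((-z**2 + 2*z - 12)/(z**3 - 5*z**2 + 2*z + 8)) dz + ∫(3*exp(-3*z)) dz.
Step 4. Evaluate the standard form: now -3*z**2*log(z)/2 + 3*z**2/4 + ∫((-z**2 + 2*z - 12)/(z**3 - 5*z**2 + 2*z + 8)) dz - exp(-3*z).
Step 5. Decompose ∫((-z**2 + 2*z - 12)/(z**3 - 5*z**2 + 2*z + 8)) dz by partial fractions, (-z**2 + 2*z - 12)/(z**3 - 5*z**2 + 2*z + 8) = -1/(z + 1) + 2/(z - 2) - 2/(z - 4): now -3*z**2*log(z)/2 + 3*z**2/4 + ∫(-2/(z - 4)) dz + ∫(2/(z - 2)) dz + ∫(-1/(z + 1)) dz - exp(-3*z).
Step 6. Evaluate the standard form [assuming z > -1]: now -3*z**2*log(z)/2 + 3*z**2/4 - log(z + 1) + ∫(-2/(z - 4)) dz + ∫(2/(z - 2)) dz - exp(-3*z).
Step 7. Evaluate the standard form [assuming z > 2]: now -3*z**2*log(z)/2 + 3*z**2/4 + 2*log(z - 2) - log(z + 1) + ∫(-2/(z - 4)) dz - exp(-3*z).
Step 8. Evaluate the standard form [assuming z > 4]: now -3*z**2*log(z)/2 + 3*z**2/4 - 2*log(z - 4) + 2*log(z - 2) - log(z + 1) - exp(-3*z).
Answer: -3*z**2*log(z)/2 + 3*z**2/4 - 2*log(z - 4) + 2*log(z - 2) - log(z + 1) - exp(-3*z).


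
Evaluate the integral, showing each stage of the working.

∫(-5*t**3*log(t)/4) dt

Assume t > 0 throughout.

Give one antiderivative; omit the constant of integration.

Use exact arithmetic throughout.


Step 1. Integrate ∫(-5*t**3*log(t)/4) dt by parts with u = log(t), dv = (-5*t**3/4) dt, so v = -5*t**4/16 [assuming t > 0]: now -5*t**4*log(t)/16 + ∫(5*t**3/16) dt.
Step 2. Evaluate the standard form: now -5*t**4*log(t)/16 + 5*t**4/64.
Answer: -5*t**4*log(t)/16 + 5*t**4/64.


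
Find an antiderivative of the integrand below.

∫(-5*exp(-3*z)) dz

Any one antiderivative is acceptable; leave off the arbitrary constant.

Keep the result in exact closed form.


Answer: 5*exp(-3*z)/3.


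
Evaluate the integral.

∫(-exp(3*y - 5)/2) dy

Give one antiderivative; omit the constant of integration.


Answer: -exp(3*y - 5)/6.


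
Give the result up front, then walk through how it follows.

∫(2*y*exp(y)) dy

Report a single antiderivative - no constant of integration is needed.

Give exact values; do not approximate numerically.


The answer is 2*y*exp(y) - 2*exp(y).
Step 1. Integrate ∫(2*y*exp(y)) dy by parts with u = y, dv = (2*exp(y)) dy, so v = 2*exp(y): now 2*y*exp(y) + ∫(-2*exp(y)) dy.
Step 2. Evaluate the standard form: now 2*y*exp(y) - 2*exp(y).
Answer: 2*y*exp(y) - 2*exp(y).


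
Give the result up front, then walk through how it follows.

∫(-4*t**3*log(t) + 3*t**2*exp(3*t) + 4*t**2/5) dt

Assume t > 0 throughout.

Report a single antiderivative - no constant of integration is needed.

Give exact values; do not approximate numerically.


The answer is -t**4*log(t) + t**4/4 + 4*t**3/15 + t**2*exp(3*t) - 2*t*exp(3*t)/3 + 2*exp(3*t)/9.
Step 1. Rewrite: now ∫(4*t**2/5) dt + ∫(3*t**2*exp(3*t)) dt + ∫(-4*t**3*log(t)) dt.
Step 2. Integrate ∫(3*t**2*exp(3*t)) dt by parts with u = t**2, dv = (3*exp(3*t)) dt, so v = exp(3*t): now t**2*exp(3*t) + ∫(4*t**2/5) dt + ∫(-2*t*exp(3*t)) dt + ∫(-4*t**3*log(t)) dt.
Step 3. Integrate ∫(-2*t*exp(3*t)) dt by parts with u = t, dv = (-2*exp(3*t)) dt, so v = -2*exp(3*t)/3: now t**2*exp(3*t) - 2*t*exp(3*t)/3 + ∫(4*t**2/5) dt + ∫(-4*t**3*log(t)) dt + ∫(2*exp(3*t)/3) dt.
Step 4. Evaluate the standard form: now t**2*exp(3*t) - 2*t*exp(3*t)/3 + 2*exp(3*t)/9 + ∫(4*t**2/5) dt + ∫(-4*t**3*log(t)) dt.
Step 5. Integrate ∫(-4*t**3*log(t)) dt by parts with u = log(t), dv = (-4*t**3) dt, so v = -t**4 [assuming t > 0]: now -t**4*log(t) + t**2*exp(3*t) - 2*t*exp(3*t)/3 + 2*exp(3*t)/9 + ∫(4*t**2/5) dt + ∫(t**3) dt.
Step 6. Evaluate the standard form: now -t**4*log(t) + t**4/4 + t**2*exp(3*t) - 2*t*exp(3*t)/3 + 2*exp(3*t)/9 + ∫(4*t**2/5) dt.
Step 7. Evaluate the standard form: now -t**4*log(t) + t**4/4 + 4*t**3/15 + t**2*exp(3*t) - 2*t*exp(3*t)/3 + 2*exp(3*t)/9.
Answer: -t**4*log(t) + t**4/4 + 4*t**3/15 + t**2*exp(3*t) - 2*t*exp(3*t)/3 + 2*exp(3*t)/9.


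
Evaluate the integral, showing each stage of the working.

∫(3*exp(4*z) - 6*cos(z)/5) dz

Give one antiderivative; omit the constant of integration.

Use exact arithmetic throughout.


Step 1. Rewrite: now ∫(3*exp(4*z)) dz + ∫(-6*cos(z)/5) dz.
Step 2. Evaluate the standard form: now 3*exp(4*z)/4 + ∫(-6*cos(z)/5) dz.
Step 3. Evaluate the standard form: now 3*exp(4*z)/4 - 6*sin(z)/5.
Answer: 3*exp(4*z)/4 - 6*sin(z)/5.


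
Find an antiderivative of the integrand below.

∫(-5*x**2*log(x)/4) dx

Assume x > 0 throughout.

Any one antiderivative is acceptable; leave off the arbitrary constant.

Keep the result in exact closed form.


Answer: -5*x**3*log(x)/12 + 5*x**3/36.


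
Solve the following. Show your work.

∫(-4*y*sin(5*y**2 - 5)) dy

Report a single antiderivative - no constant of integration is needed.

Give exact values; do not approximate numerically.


Step 1. Substitute u = y**2 - 1, turning ∫(-4*y*sin(5*y**2 - 5)) dy into ∫(-2*sin(5*u)) du: now ∫(-2*sin(5*u)) du.
Step 2. Evaluate the standard form: now 2*cos(5*u)/5.
Step 3. Substitute back u = y**2 - 1: now 2*cos(5*y**2 - 5)/5.
Answer: 2*cos(5*y**2 - 5)/5.


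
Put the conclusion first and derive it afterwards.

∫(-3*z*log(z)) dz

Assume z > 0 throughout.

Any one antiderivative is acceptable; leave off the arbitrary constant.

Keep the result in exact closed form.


The answer is -3*z**2*log(z)/2 + 3*z**2/4.
Step 1. Integrate ∫(-3*z*log(z)) dz by parts with u = log(z), dv = (-3*z) dz, so v = -3*z**2/2 [assuming z > 0]: now -3*z**2*log(z)/2 + ∫(3*z/2) dz.
Step 2. Evaluate the standard form: now -3*z**2*log(z)/2 + 3*z**2/4.
Answer: -3*z**2*log(z)/2 + 3*z**2/4.


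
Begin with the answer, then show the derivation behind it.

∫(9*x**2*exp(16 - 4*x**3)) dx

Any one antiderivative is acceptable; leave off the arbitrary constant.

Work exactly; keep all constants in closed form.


The answer is -3*exp(16 - 4*x**3)/4.
Step 1. Substitute u = x**3 - 4, turning ∫(9*x**2*exp(16 - 4*x**3)) dx into ∫(3*exp(-4*u)) du: now ∫(3*exp(-4*u)) du.
Step 2. Evaluate the standard form: now -3*exp(-4*u)/4.
Step 3. Substitute back u = x**3 - 4: now -3*exp(16 - 4*x**3)/4.
Answer: -3*exp(16 - 4*x**3)/4.


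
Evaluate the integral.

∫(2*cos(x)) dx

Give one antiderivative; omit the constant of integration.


Answer: 2*sin(x).


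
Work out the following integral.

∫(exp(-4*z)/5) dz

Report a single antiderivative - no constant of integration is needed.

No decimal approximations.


Answer: -exp(-4*z)/20.


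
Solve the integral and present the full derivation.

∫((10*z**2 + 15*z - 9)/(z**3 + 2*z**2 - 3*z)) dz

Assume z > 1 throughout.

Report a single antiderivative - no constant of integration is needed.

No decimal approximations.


Step 1. Decompose ∫((10*z**2 + 15*z - 9)/(z**3 + 2*z**2 - 3*z)) dz by partial fractions, (10*z**2 + 15*z - 9)/(z**3 + 2*z**2 - 3*z) = 3/(z + 3) + 4/(z - 1) + 3/z: now ∫(3/z) dz + ∫(4/(z - 1)) dz + ∫(3/(z + 3)) dz.
Step 2. Evaluate the standard form [assuming z > 1]: now 4*log(z - 1) + ∫(3/z) dz + ∫(3/(z + 3)) dz.
Step 3. Evaluate the standard form [assuming z > 0]: now 3*log(z) + 4*log(z - 1) + ∫(3/(z + 3)) dz.
Step 4. Evaluate the standard form [assuming z > -3]: now 3*log(z) + 4*log(z - 1) + 3*log(z + 3).
Answer: 3*log(z) + 4*log(z - 1) + 3*log(z + 3).


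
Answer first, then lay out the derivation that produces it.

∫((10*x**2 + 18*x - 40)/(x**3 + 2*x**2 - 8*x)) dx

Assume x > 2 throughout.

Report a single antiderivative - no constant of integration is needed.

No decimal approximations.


The answer is 5*log(x) + 3*log(x - 2) + 2*log(x + 4).
Step 1. Decompose ∫((10*x**2 + 18*x - 40)/(x**3 + 2*x**2 - 8*x)) dx by partial fractions, (10*x**2 + 18*x - 40)/(x**3 + 2*x**2 - 8*x) = 2/(x + 4) + 3/(x - 2) + 5/x: now ∫(5/x) dx + ∫(3/(x - 2)) dx + ∫(2/(x + 4)) dx.
Step 2. Evaluate the standard form [assuming x > 2]: now 3*log(x - 2) + ∫(5/x) dx + ∫(2/(x + 4)) dx.
Step 3. Evaluate the standard form [assuming x > -4]: now 3*log(x - 2) + 2*log(x + 4) + ∫(5/x) dx.
Step 4. Evaluate the standard form [assuming x > 0]: now 5*log(x) + 3*log(x - 2) + 2*log(x + 4).
Answer: 5*log(x) + 3*log(x - 2) + 2*log(x + 4).


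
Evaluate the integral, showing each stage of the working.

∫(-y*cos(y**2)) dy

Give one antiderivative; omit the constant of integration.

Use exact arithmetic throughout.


Step 1. Substitute u = y**2, turning ∫(-y*cos(y**2)) dy into ∫(-cos(u)/2) du: now ∫(-cos(u)/2) du.
Step 2. Evaluate the standard form: now -sin(u)/2.
Step 3. Substitute back u = y**2: now -sin(y**2)/2.
Answer: -sin(y**2)/2.


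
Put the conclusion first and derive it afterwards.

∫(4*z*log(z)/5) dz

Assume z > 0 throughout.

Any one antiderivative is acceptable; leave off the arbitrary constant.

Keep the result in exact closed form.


The answer is 2*z**2*log(z)/5 - z**2/5.
Step 1. Integrate ∫(4*z*log(z)/5) dz by parts with u = log(z), dv = (4*z/5) dz, so v = 2*z**2/5 [assuming z > 0]: now 2*z**2*log(z)/5 + ∫(-2*z/5) dz.
Step 2. Evaluate the standard form: now 2*z**2*log(z)/5 - z**2/5.
Answer: 2*z**2*log(z)/5 - z**2/5.


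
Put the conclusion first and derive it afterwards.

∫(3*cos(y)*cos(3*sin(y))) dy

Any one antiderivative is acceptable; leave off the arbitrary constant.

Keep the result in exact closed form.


The answer is sin(3*sin(y)).
Step 1. Substitute u = sin(y), turning ∫(3*cos(y)*cos(3*sin(y))) dy into ∫(3*cos(3*u)) du: now ∫(3*cos(3*u)) du.
Step 2. Evaluate the standard form: now sin(3*u).
Step 3. Substitute back u = sin(y): now sin(3*sin(y)).
Answer: sin(3*sin(y)).


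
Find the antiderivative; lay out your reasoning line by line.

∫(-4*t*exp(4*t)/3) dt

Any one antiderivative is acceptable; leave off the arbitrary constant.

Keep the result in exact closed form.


Step 1. Integrate ∫(-4*t*exp(4*t)/3) dt by parts with u = t, dv = (-4*exp(4*t)/3) dt, so v = -exp(4*t)/3: now -t*exp(4*t)/3 + ∫(exp(4*t)/3) dt.
Step 2. Evaluate the standard form: now -t*exp(4*t)/3 + exp(4*t)/12.
Answer: -t*exp(4*t)/3 + exp(4*t)/12.


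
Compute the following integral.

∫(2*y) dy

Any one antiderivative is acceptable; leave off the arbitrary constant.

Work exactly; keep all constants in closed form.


Answer: y**2.


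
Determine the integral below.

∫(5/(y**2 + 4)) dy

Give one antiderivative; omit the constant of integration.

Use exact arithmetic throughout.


Answer: 5*atan(y/2)/2.


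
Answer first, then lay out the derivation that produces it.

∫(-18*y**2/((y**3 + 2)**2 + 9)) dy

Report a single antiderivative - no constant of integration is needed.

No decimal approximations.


The answer is -2*atan(y**3/3 + 2/3).
Step 1. Substitute u = y**3 + 2, turning ∫(-18*y**2/((y**3 + 2)**2 + 9)) dy into ∫(-6/(u**2 + 9)) du: now ∫(-6/(u**2 + 9)) du.
Step 2. Evaluate the standard form: now -2*atan(u/3).
Step 3. Substitute back u = y**3 + 2: now -2*atan(y**3/3 + 2/3).
Answer: -2*atan(y**3/3 + 2/3).


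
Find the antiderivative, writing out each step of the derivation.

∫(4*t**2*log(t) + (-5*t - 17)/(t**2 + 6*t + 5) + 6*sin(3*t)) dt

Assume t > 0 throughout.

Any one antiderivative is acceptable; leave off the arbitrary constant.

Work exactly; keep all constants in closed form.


Step 1. Rewrite: now ∫(4*t**2*log(t)) dt + ∫((-5*t - 17)/(t**2 + 6*t + 5)) dt + ∫(6*sin(3*t)) dt.
Step 2. Decompose ∫((-5*t - 17)/(t**2 + 6*t + 5)) dt by partial fractions, (-5*t - 17)/(t**2 + 6*t + 5) = -2/(t + 5) - 3/(t + 1): now ∫(4*t**2*log(t)) dt + ∫(-3/(t + 1)) dt + ∫(-2/(t + 5)) dt + ∫(6*sin(3*t)) dt.
Step 3. Evaluate the standard form [assuming t > -5]: now -2*log(t + 5) + ∫(4*t**2*log(t)) dt + ∫(-3/(t + 1)) dt + ∫(6*sin(3*t)) dt.
Step 4. Evaluate the standard form [assuming t > -1]: now -3*log(t + 1) - 2*log(t + 5) + ∫(4*t**2*log(t)) dt + ∫(6*sin(3*t)) dt.
Step 5. Integrate ∫(4*t**2*log(t)) dt by parts with u = log(t), dv = (4*t**2) dt, so v = 4*t**3/3 [assuming t > 0]: now 4*t**3*log(t)/3 - 3*log(t + 1) - 2*log(t + 5) + ∫(-4*t**2/3) dt + ∫(6*sin(3*t)) dt.
Step 6. Evaluate the standard form: now 4*t**3*log(t)/3 - 4*t**3/9 - 3*log(t + 1) - 2*log(t + 5) + ∫(6*sin(3*t)) dt.
Step 7. Evaluate the standard form: now 4*t**3*log(t)/3 - 4*t**3/9 - 3*log(t + 1) - 2*log(t + 5) - 2*cos(3*t).
Answer: 4*t**3*log(t)/3 - 4*t**3/9 - 3*log(t + 1) - 2*log(t + 5) - 2*cos(3*t).


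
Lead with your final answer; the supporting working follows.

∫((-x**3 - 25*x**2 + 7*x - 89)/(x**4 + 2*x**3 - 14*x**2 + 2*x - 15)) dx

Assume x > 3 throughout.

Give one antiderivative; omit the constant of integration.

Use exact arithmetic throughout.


The answer is -4*log(x - 3) + 3*log(x + 5) + 4*atan(x).
Step 1. Decompose ∫((-x**3 - 25*x**2 + 7*x - 89)/(x**4 + 2*x**3 - 14*x**2 + 2*x - 15)) dx by partial fractions, (-x**3 - 25*x**2 + 7*x - 89)/(x**4 + 2*x**3 - 14*x**2 + 2*x - 15) = 4/(x**2 + 1) + 3/(x + 5) - 4/(x - 3): now ∫(-4/(x - 3)) dx + ∫(3/(x + 5)) dx + ∫(4/(x**2 + 1)) dx.
Step 2. Evaluate the standard form [assuming x > 3]: now -4*log(x - 3) + ∫(3/(x + 5)) dx + ∫(4/(x**2 + 1)) dx.
Step 3. Evaluate the standard form [assuming x > -5]: now -4*log(x - 3) + 3*log(x + 5) + ∫(4/(x**2 + 1)) dx.
Step 4. Evaluate the standard form: now -4*log(x - 3) + 3*log(x + 5) + 4*atan(x).
Answer: -4*log(x - 3) + 3*log(x + 5) + 4*atan(x).
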